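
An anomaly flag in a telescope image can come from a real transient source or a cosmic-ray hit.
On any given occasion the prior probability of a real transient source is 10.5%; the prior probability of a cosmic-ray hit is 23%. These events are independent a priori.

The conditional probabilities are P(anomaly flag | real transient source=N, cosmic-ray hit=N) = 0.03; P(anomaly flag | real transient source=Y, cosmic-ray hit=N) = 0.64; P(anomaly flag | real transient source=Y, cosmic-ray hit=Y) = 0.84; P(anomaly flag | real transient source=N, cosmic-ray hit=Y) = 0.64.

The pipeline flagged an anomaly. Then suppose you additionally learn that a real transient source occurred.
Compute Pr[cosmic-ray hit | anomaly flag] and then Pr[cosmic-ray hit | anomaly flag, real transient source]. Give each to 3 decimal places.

Pr[cosmic-ray hit | anomaly flag] ≈ 0.677; Pr[cosmic-ray hit | anomaly flag, real transient source] ≈ 0.282

For the numerator, keep only cosmic-ray hit=true terms: 0.131744 + 0.020286 = 0.152030
The normalizing constant is 0.03*0.895*0.77 + 0.64*0.895*0.23 + 0.64*0.105*0.77 + 0.84*0.105*0.23 = 0.224448
Posterior = 0.152030 / 0.224448 ≈ 0.677

Now condition on the additional information:
By total probability over both values of cosmic-ray hit:
  P(anomaly flag | real transient source) = 0.64·0.77 + 0.84·0.23
        = 0.492800 + 0.193200 = 0.686000
Configurations with cosmic-ray hit contribute 0.193200, so
  P(cosmic-ray hit | anomaly flag, real transient source) = 0.193200 / 0.686000 ≈ 0.282
This is intercausal reasoning (explaining away): once real transient source accounts for the anomaly flag, cosmic-ray hit becomes less likely.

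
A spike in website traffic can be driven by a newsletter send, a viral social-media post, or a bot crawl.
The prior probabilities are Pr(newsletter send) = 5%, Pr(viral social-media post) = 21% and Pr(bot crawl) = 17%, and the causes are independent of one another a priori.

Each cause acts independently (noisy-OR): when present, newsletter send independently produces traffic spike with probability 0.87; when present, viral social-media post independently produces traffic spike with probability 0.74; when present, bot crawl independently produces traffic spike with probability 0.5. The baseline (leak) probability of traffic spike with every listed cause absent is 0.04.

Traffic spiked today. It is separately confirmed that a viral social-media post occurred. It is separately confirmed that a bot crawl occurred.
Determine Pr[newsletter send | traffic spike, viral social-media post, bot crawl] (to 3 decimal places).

Under noisy-OR, P(traffic spike | causes) = 1 − (1−0.04)·∏(1−qᵢ) over the active causes.
By total probability over both values of newsletter send:
  P(traffic spike | viral social-media post, bot crawl) = 0.8752·0.95 + 0.983776·0.05
        = 0.831440 + 0.049189 = 0.880629
Keeping only the newsletter send-present terms gives 0.049189, so
  P(newsletter send | traffic spike, viral social-media post, bot crawl) = 0.049189 / 0.880629 ≈ 0.056

Pr[newsletter send | traffic spike, viral social-media post, bot crawl] ≈ 0.056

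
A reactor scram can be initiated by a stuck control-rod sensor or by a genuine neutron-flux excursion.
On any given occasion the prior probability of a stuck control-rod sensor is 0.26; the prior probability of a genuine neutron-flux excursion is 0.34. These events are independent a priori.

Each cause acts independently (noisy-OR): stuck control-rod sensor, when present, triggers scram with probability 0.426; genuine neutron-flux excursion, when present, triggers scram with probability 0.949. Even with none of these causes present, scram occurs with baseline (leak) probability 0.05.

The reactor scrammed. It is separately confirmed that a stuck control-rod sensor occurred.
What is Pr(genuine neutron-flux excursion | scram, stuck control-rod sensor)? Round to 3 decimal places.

Pr(genuine neutron-flux excursion | scram, stuck control-rod sensor) ≈ 0.524

Under noisy-OR, P(scram | causes) = 1 − (1−0.05)·∏(1−qᵢ) over the active causes.
Sum P(scram|·) weighted by the priors over both values of genuine neutron-flux excursion:
  P(scram | stuck control-rod sensor) = 0.4547·0.66 + 0.97219·0.34
        = 0.300102 + 0.330545 = 0.630647
The terms with genuine neutron-flux excursion present sum to 0.330545, so
  P(genuine neutron-flux excursion | scram, stuck control-rod sensor) = 0.330545 / 0.630647 ≈ 0.524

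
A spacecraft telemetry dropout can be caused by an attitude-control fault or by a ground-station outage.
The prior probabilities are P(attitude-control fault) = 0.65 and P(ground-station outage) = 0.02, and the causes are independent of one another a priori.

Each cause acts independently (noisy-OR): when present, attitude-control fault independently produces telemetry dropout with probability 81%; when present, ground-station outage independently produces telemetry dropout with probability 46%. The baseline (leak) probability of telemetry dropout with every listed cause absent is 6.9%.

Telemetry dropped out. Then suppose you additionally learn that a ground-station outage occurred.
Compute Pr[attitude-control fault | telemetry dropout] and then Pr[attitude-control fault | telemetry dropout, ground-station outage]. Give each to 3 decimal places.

Under noisy-OR, P(telemetry dropout | causes) = 1 − (1−0.069)·∏(1−qᵢ) over the active causes.
Sum P(telemetry dropout|·) weighted by the priors over the 4 (attitude-control fault, ground-station outage) configurations:
  P(telemetry dropout) = 0.069×0.35×0.98 + 0.49726×0.35×0.02 + 0.82311×0.65×0.98 + 0.904479×0.65×0.02
        = 0.023667 + 0.003481 + 0.524321 + 0.011758 = 0.563227
Configurations with attitude-control fault contribute 0.536079, so
  P(attitude-control fault | telemetry dropout) = 0.536079 / 0.563227 ≈ 0.952

Now also conditioning on ground-station outage=true:
Enumerate both values of attitude-control fault and weight by the priors:
  P(telemetry dropout | ground-station outage) = 0.49726·0.35 + 0.904479·0.65
        = 0.174041 + 0.587911 = 0.761952
Keeping only the attitude-control fault-present terms gives 0.587911, so
  P(attitude-control fault | telemetry dropout, ground-station outage) = 0.587911 / 0.761952 ≈ 0.772

Pr[attitude-control fault | telemetry dropout] ≈ 0.952; Pr[attitude-control fault | telemetry dropout, ground-station outage] ≈ 0.772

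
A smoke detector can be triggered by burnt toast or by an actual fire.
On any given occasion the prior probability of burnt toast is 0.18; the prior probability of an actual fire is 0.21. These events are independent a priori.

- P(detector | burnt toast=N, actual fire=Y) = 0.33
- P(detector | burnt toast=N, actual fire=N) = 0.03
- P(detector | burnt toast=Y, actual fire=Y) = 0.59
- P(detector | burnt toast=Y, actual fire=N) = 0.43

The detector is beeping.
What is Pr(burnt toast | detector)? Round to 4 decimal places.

Pr(burnt toast | detector) ≈ 0.5225

P(detector) = 0.03·0.82·0.79 + 0.33·0.82·0.21 + 0.43·0.18·0.79 + 0.59·0.18·0.21 = 0.019434 + 0.056826 + 0.061146 + 0.022302 = 0.159708
Of this, 0.083448 comes from 0.061146 + 0.022302 (the burnt toast=true cases).
So P(burnt toast | detector) = 0.083448/0.159708 ≈ 0.5225.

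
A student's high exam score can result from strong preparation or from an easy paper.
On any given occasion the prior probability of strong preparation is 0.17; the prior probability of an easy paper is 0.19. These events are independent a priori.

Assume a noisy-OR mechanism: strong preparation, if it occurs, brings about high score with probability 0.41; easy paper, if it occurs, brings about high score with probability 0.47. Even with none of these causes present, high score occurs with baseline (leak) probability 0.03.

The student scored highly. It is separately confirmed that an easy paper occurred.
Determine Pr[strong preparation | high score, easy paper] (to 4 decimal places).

Pr[strong preparation | high score, easy paper] ≈ 0.2270

Under noisy-OR, P(high score | causes) = 1 − (1−0.03)·∏(1−qᵢ) over the active causes.
Enumerate both values of strong preparation and weight by the priors:
  P(high score | easy paper) = 0.4859×0.83 + 0.696681×0.17
        = 0.403297 + 0.118436 = 0.521733
The terms with strong preparation present sum to 0.118436, so
  P(strong preparation | high score, easy paper) = 0.118436 / 0.521733 ≈ 0.2270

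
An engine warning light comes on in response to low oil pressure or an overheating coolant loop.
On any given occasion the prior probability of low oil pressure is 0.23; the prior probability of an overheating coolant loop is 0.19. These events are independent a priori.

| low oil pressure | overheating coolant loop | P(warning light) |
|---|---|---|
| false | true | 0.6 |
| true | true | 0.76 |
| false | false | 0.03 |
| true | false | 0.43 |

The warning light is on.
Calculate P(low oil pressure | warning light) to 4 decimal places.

By total probability over the 4 (low oil pressure, overheating coolant loop) configurations:
  P(warning light) = 0.03×0.77×0.81 + 0.6×0.77×0.19 + 0.43×0.23×0.81 + 0.76×0.23×0.19
        = 0.018711 + 0.087780 + 0.080109 + 0.033212 = 0.219812
The terms with low oil pressure present sum to 0.113321, so
  P(low oil pressure | warning light) = 0.113321 / 0.219812 ≈ 0.5155

P(low oil pressure | warning light) ≈ 0.5155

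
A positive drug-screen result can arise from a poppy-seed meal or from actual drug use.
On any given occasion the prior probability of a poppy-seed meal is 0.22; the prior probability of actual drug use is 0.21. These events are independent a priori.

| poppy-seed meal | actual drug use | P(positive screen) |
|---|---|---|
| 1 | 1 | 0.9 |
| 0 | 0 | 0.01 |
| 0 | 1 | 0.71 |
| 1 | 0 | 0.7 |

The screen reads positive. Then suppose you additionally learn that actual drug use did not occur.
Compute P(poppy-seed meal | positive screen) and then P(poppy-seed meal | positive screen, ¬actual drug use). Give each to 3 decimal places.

Sum P(positive screen|·) weighted by the priors over the 4 (poppy-seed meal, actual drug use) configurations:
  P(positive screen) = 0.01×0.78×0.79 + 0.71×0.78×0.21 + 0.7×0.22×0.79 + 0.9×0.22×0.21
        = 0.006162 + 0.116298 + 0.121660 + 0.041580 = 0.285700
The terms with poppy-seed meal present sum to 0.163240, so
  P(poppy-seed meal | positive screen) = 0.163240 / 0.285700 ≈ 0.571

Now condition on the additional information:
Weight on poppy-seed meal=true, given the evidence: 0.7×0.22 = 0.154000
The normalizing constant is 0.01×0.78 + 0.7×0.22 = 0.161800
P(poppy-seed meal | positive screen, ¬actual drug use) = 0.154000/0.161800 ≈ 0.952

P(poppy-seed meal | positive screen) ≈ 0.571; P(poppy-seed meal | positive screen, ¬actual drug use) ≈ 0.952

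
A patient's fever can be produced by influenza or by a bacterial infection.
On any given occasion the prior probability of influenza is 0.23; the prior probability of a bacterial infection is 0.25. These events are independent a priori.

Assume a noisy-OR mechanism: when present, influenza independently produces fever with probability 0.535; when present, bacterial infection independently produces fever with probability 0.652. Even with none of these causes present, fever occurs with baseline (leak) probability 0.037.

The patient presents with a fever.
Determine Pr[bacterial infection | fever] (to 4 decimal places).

Under noisy-OR, P(fever | causes) = 1 − (1−0.037)·∏(1−qᵢ) over the active causes.
Weight on bacterial infection=true, given the evidence: 0.127989 + 0.048540 = 0.176529
Denominator P(fever): 0.037×0.77×0.75 + 0.664876×0.77×0.25 + 0.552205×0.23×0.75 + 0.844167×0.23×0.25 = 0.293151
P(bacterial infection | fever) = 0.176529/0.293151 ≈ 0.6022

Pr[bacterial infection | fever] ≈ 0.6022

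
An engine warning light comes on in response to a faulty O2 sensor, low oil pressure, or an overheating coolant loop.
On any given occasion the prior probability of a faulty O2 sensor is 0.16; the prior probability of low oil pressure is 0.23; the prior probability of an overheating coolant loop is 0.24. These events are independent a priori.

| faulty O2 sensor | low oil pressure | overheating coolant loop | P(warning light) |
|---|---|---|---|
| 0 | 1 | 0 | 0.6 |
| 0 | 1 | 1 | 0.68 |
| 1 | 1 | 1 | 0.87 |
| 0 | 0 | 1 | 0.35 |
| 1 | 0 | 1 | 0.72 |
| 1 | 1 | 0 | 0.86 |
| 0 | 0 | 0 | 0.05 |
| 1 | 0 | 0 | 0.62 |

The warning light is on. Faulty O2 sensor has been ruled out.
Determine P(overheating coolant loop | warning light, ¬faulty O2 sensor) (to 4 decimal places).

P(overheating coolant loop | warning light, ¬faulty O2 sensor) ≈ 0.4325

Enumerate the 4 (low oil pressure, overheating coolant loop) configurations and weight by the priors:
  P(warning light | ¬faulty O2 sensor) = 0.05×0.77×0.76 + 0.35×0.77×0.24 + 0.6×0.23×0.76 + 0.68×0.23×0.24
        = 0.029260 + 0.064680 + 0.104880 + 0.037536 = 0.236356
Configurations with overheating coolant loop contribute 0.102216, so
  P(overheating coolant loop | warning light, ¬faulty O2 sensor) = 0.102216 / 0.236356 ≈ 0.4325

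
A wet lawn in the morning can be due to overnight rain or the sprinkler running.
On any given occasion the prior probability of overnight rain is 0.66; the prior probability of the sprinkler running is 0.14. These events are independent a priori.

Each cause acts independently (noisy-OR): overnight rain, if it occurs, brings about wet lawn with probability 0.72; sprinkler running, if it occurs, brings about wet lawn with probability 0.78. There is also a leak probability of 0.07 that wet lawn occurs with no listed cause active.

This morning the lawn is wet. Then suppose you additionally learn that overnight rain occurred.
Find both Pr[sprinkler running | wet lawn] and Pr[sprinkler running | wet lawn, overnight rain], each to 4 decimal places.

Pr[sprinkler running | wet lawn] ≈ 0.2211; Pr[sprinkler running | wet lawn, overnight rain] ≈ 0.1718

Under noisy-OR, P(wet lawn | causes) = 1 − (1−0.07)·∏(1−qᵢ) over the active causes.
Enumerate the 4 (overnight rain, sprinkler running) configurations and weight by the priors:
  P(wet lawn) = 0.07×0.34×0.86 + 0.7954×0.34×0.14 + 0.7396×0.66×0.86 + 0.942712×0.66×0.14
        = 0.020468 + 0.037861 + 0.419797 + 0.087107 = 0.565233
Configurations with sprinkler running contribute 0.124968, so
  P(sprinkler running | wet lawn) = 0.124968 / 0.565233 ≈ 0.2211

With the extra evidence:
P(wet lawn | overnight rain) = 0.7396·0.86 + 0.942712·0.14 = 0.636056 + 0.131980 = 0.768036
Of this, 0.131980 comes from 0.942712·0.14 (the sprinkler running=true cases).
P(sprinkler running | wet lawn, overnight rain) = 0.131980 / 0.768036 ≈ 0.1718
— overnight rain explains away the evidence for sprinkler running.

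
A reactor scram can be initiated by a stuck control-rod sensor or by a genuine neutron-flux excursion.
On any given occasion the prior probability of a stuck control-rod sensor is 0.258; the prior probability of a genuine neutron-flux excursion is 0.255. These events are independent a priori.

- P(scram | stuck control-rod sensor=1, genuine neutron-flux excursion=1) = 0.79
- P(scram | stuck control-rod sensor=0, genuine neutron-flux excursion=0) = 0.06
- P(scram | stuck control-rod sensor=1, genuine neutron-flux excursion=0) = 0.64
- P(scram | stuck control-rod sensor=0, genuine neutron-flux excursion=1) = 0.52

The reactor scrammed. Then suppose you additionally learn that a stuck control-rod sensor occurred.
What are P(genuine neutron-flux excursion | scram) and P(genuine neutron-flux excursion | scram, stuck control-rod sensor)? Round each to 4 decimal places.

P(genuine neutron-flux excursion | scram) ≈ 0.4905; P(genuine neutron-flux excursion | scram, stuck control-rod sensor) ≈ 0.2970

P(scram) = 0.06*0.742*0.745 + 0.52*0.742*0.255 + 0.64*0.258*0.745 + 0.79*0.258*0.255 = 0.033167 + 0.098389 + 0.123014 + 0.051974 = 0.306544
Of this, 0.150363 comes from 0.098389 + 0.051974 (the genuine neutron-flux excursion=true cases).
Hence the posterior is 0.150363/0.306544 ≈ 0.4905.

With the extra evidence:
Enumerate both values of genuine neutron-flux excursion and weight by the priors:
  P(scram | stuck control-rod sensor) = 0.64×0.745 + 0.79×0.255
        = 0.476800 + 0.201450 = 0.678250
Configurations with genuine neutron-flux excursion contribute 0.201450, so
  P(genuine neutron-flux excursion | scram, stuck control-rod sensor) = 0.201450 / 0.678250 ≈ 0.2970
Conditioning on stuck control-rod sensor lowers the posterior on genuine neutron-flux excursion: the classic explaining-away effect in a common-effect structure.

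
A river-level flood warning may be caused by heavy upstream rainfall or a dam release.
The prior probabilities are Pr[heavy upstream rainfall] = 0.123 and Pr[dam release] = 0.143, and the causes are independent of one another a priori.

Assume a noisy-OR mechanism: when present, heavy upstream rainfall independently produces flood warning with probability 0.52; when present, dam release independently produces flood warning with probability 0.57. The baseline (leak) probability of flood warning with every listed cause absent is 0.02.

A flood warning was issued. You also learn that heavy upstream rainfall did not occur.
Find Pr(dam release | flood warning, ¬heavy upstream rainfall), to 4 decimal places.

Under noisy-OR, P(flood warning | causes) = 1 − (1−0.02)·∏(1−qᵢ) over the active causes.
For the numerator, keep only dam release=true terms: 0.5786*0.143 = 0.082740
Denominator P(flood warning | ¬heavy upstream rainfall): 0.02*0.857 + 0.5786*0.143 = 0.099880
P(dam release | flood warning, ¬heavy upstream rainfall) = 0.082740/0.099880 ≈ 0.8284

Pr(dam release | flood warning, ¬heavy upstream rainfall) ≈ 0.8284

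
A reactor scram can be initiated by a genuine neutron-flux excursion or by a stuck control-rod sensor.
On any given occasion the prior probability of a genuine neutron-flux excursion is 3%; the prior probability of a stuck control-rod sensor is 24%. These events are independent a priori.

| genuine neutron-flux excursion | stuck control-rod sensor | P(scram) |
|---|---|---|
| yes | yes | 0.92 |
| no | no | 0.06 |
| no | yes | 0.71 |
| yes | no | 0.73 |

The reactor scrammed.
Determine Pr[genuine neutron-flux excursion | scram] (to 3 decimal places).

Enumerate the 4 (genuine neutron-flux excursion, stuck control-rod sensor) configurations and weight by the priors:
  P(scram) = 0.06·0.97·0.76 + 0.71·0.97·0.24 + 0.73·0.03·0.76 + 0.92·0.03·0.24
        = 0.044232 + 0.165288 + 0.016644 + 0.006624 = 0.232788
The terms with genuine neutron-flux excursion present sum to 0.023268, so
  P(genuine neutron-flux excursion | scram) = 0.023268 / 0.232788 ≈ 0.100

Pr[genuine neutron-flux excursion | scram] ≈ 0.100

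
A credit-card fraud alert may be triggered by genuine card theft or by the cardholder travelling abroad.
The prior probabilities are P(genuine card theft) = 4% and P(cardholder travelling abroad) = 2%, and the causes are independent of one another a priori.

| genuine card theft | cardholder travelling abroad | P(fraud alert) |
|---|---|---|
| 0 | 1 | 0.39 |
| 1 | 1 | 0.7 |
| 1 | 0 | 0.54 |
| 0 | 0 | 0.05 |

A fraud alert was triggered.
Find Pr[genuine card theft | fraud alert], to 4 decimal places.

P(fraud alert) = 0.05×0.96×0.98 + 0.39×0.96×0.02 + 0.54×0.04×0.98 + 0.7×0.04×0.02 = 0.047040 + 0.007488 + 0.021168 + 0.000560 = 0.076256
The genuine card theft-present share is 0.021168 + 0.000560 = 0.021728.
P(genuine card theft | fraud alert) = 0.021728 / 0.076256 ≈ 0.2849

Pr[genuine card theft | fraud alert] ≈ 0.2849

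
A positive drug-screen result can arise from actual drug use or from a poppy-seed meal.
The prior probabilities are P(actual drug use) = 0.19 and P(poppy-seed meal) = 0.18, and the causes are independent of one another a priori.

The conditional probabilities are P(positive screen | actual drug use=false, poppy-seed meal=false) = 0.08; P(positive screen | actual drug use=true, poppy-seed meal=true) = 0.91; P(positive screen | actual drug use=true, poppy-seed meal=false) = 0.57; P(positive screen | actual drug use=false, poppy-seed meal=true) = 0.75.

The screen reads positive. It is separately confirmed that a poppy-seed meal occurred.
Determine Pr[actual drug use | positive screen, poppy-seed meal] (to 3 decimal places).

Sum P(positive screen|·) weighted by the priors over both values of actual drug use:
  P(positive screen | poppy-seed meal) = 0.75*0.81 + 0.91*0.19
        = 0.607500 + 0.172900 = 0.780400
Keeping only the actual drug use-present terms gives 0.172900, so
  P(actual drug use | positive screen, poppy-seed meal) = 0.172900 / 0.780400 ≈ 0.222

Pr[actual drug use | positive screen, poppy-seed meal] ≈ 0.222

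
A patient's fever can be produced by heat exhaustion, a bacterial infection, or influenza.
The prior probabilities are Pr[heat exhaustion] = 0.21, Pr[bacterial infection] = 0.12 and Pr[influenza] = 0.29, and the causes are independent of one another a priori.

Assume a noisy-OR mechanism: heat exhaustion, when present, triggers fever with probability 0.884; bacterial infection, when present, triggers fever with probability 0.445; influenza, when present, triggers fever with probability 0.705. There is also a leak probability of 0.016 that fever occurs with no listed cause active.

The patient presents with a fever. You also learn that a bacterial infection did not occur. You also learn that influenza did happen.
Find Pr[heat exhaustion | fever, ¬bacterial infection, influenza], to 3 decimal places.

Under noisy-OR, P(fever | causes) = 1 − (1−0.016)·∏(1−qᵢ) over the active causes.
Weight on heat exhaustion=true, given the evidence: 0.966328×0.21 = 0.202929
Normalizer over all consistent configurations: 0.70972×0.79 + 0.966328×0.21 = 0.763608
P(heat exhaustion | fever, ¬bacterial infection, influenza) = 0.202929/0.763608 ≈ 0.266

Pr[heat exhaustion | fever, ¬bacterial infection, influenza] ≈ 0.266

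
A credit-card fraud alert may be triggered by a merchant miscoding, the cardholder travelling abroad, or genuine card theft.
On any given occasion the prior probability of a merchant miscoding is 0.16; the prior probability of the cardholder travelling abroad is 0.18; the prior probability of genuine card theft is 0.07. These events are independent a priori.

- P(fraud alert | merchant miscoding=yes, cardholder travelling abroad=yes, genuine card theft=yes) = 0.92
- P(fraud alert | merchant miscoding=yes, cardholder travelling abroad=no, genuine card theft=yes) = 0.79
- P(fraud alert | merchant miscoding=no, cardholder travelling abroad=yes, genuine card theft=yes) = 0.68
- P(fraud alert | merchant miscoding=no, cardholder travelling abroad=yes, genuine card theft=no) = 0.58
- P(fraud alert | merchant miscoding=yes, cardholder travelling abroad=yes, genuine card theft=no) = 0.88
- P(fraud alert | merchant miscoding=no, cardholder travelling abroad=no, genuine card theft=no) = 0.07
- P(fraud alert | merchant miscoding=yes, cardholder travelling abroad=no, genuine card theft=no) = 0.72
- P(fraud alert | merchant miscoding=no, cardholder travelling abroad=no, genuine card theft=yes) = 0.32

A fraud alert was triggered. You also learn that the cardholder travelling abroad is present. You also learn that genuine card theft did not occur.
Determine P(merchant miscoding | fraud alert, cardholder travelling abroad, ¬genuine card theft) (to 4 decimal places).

P(merchant miscoding | fraud alert, cardholder travelling abroad, ¬genuine card theft) ≈ 0.2242

By total probability over both values of merchant miscoding:
  P(fraud alert | cardholder travelling abroad, ¬genuine card theft) = 0.58·0.84 + 0.88·0.16
        = 0.487200 + 0.140800 = 0.628000
The terms with merchant miscoding present sum to 0.140800, so
  P(merchant miscoding | fraud alert, cardholder travelling abroad, ¬genuine card theft) = 0.140800 / 0.628000 ≈ 0.2242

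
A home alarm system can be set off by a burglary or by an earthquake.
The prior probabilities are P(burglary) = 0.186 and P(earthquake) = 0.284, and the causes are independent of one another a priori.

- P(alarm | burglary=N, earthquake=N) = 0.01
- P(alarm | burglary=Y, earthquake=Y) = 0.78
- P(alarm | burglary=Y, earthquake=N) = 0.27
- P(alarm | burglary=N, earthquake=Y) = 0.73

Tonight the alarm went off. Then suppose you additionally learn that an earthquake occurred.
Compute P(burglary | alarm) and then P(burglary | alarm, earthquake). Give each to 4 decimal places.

P(alarm) = 0.01×0.814×0.716 + 0.73×0.814×0.284 + 0.27×0.186×0.716 + 0.78×0.186×0.284 = 0.005828 + 0.168758 + 0.035958 + 0.041203 = 0.251747
The burglary-present share is 0.035958 + 0.041203 = 0.077161.
So P(burglary | alarm) = 0.077161/0.251747 ≈ 0.3065.

With the extra evidence:
Numerator (weight on configurations with burglary): 0.78·0.186 = 0.145080
Normalizer over all consistent configurations: 0.73·0.814 + 0.78·0.186 = 0.739300
Posterior = 0.145080 / 0.739300 ≈ 0.1962

P(burglary | alarm) ≈ 0.3065; P(burglary | alarm, earthquake) ≈ 0.1962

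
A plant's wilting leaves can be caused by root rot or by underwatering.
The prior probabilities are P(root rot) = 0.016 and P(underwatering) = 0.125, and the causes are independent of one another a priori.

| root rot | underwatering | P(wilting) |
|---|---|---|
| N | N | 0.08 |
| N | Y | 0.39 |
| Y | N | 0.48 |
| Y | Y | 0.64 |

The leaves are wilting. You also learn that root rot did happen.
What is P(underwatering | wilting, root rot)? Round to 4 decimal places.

P(underwatering | wilting, root rot) ≈ 0.1600

P(wilting | root rot) = 0.48×0.875 + 0.64×0.125 = 0.420000 + 0.080000 = 0.500000
The underwatering-present share is 0.64×0.125 = 0.080000.
So P(underwatering | wilting, root rot) = 0.080000/0.500000 ≈ 0.1600.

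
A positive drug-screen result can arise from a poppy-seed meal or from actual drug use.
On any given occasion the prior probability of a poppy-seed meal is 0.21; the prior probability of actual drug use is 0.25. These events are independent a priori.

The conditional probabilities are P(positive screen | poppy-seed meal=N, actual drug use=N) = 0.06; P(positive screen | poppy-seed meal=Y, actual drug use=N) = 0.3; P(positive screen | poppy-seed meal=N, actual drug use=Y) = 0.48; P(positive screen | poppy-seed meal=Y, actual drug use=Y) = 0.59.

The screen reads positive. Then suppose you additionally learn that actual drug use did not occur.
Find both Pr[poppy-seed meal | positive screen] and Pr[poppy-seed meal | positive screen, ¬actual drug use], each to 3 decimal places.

P(positive screen) = 0.06*0.79*0.75 + 0.48*0.79*0.25 + 0.3*0.21*0.75 + 0.59*0.21*0.25 = 0.035550 + 0.094800 + 0.047250 + 0.030975 = 0.208575
Restricting to configurations with poppy-seed meal present: 0.047250 + 0.030975 = 0.078225.
P(poppy-seed meal | positive screen) = 0.078225 / 0.208575 ≈ 0.375

Now condition on the additional information:
By total probability over both values of poppy-seed meal:
  P(positive screen | ¬actual drug use) = 0.06*0.79 + 0.3*0.21
        = 0.047400 + 0.063000 = 0.110400
Configurations with poppy-seed meal contribute 0.063000, so
  P(poppy-seed meal | positive screen, ¬actual drug use) = 0.063000 / 0.110400 ≈ 0.571

Pr[poppy-seed meal | positive screen] ≈ 0.375; Pr[poppy-seed meal | positive screen, ¬actual drug use] ≈ 0.571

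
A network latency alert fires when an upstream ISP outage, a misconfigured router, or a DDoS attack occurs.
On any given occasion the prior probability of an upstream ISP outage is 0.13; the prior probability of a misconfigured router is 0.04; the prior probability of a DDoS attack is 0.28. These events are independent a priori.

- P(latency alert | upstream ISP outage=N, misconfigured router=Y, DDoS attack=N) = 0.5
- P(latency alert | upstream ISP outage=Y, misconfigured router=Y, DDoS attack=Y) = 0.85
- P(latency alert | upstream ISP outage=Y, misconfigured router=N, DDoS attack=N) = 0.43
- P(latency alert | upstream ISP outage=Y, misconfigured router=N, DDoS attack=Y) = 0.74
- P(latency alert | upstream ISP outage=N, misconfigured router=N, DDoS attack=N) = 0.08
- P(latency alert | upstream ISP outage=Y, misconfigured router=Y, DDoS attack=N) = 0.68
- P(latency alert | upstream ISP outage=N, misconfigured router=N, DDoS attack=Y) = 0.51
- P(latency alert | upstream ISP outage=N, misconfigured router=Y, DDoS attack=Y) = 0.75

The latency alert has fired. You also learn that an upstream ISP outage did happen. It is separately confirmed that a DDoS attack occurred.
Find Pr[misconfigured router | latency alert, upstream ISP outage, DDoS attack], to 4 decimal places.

Numerator (weight on configurations with misconfigured router): 0.85·0.04 = 0.034000
The normalizing constant is 0.74·0.96 + 0.85·0.04 = 0.744400
P(misconfigured router | latency alert, upstream ISP outage, DDoS attack) = 0.034000/0.744400 ≈ 0.0457

Pr[misconfigured router | latency alert, upstream ISP outage, DDoS attack] ≈ 0.0457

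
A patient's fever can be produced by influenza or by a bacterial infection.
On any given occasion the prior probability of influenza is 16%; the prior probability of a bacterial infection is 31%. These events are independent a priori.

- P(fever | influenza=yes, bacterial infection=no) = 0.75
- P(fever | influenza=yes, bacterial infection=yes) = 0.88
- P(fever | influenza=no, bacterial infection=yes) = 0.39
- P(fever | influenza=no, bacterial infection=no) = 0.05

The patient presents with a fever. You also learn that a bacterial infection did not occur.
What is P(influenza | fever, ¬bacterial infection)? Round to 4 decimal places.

Numerator (weight on configurations with influenza): 0.75×0.16 = 0.120000
Denominator P(fever | ¬bacterial infection): 0.05×0.84 + 0.75×0.16 = 0.162000
Posterior = 0.120000 / 0.162000 ≈ 0.7407

P(influenza | fever, ¬bacterial infection) ≈ 0.7407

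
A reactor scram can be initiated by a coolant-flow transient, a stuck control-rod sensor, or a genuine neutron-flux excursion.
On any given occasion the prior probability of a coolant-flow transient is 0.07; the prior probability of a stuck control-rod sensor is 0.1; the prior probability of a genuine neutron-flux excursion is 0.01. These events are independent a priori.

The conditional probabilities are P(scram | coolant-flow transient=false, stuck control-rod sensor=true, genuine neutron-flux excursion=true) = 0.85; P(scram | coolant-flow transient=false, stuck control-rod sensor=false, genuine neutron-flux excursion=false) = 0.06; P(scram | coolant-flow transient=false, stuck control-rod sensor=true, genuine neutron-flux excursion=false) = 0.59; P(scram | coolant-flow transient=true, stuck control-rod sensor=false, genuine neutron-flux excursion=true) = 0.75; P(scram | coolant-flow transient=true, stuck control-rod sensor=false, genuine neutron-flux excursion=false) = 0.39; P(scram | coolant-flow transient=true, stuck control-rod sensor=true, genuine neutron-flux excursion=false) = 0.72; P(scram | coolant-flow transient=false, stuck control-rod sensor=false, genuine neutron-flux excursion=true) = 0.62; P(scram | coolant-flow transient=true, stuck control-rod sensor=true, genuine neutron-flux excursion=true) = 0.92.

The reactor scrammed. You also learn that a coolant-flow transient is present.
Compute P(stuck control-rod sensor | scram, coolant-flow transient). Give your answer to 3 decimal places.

Enumerate the 4 (stuck control-rod sensor, genuine neutron-flux excursion) configurations and weight by the priors:
  P(scram | coolant-flow transient) = 0.39*0.9*0.99 + 0.75*0.9*0.01 + 0.72*0.1*0.99 + 0.92*0.1*0.01
        = 0.347490 + 0.006750 + 0.071280 + 0.000920 = 0.426440
Configurations with stuck control-rod sensor contribute 0.072200, so
  P(stuck control-rod sensor | scram, coolant-flow transient) = 0.072200 / 0.426440 ≈ 0.169

P(stuck control-rod sensor | scram, coolant-flow transient) ≈ 0.169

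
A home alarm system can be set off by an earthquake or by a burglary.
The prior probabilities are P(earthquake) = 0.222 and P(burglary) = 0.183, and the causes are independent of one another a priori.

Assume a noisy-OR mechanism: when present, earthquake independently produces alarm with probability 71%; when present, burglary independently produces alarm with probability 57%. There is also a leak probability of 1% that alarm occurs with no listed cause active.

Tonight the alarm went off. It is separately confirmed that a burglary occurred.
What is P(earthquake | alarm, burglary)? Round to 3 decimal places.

P(earthquake | alarm, burglary) ≈ 0.303

Under noisy-OR, P(alarm | causes) = 1 − (1−0.01)·∏(1−qᵢ) over the active causes.
Enumerate both values of earthquake and weight by the priors:
  P(alarm | burglary) = 0.5743·0.778 + 0.876547·0.222
        = 0.446805 + 0.194593 = 0.641398
Keeping only the earthquake-present terms gives 0.194593, so
  P(earthquake | alarm, burglary) = 0.194593 / 0.641398 ≈ 0.303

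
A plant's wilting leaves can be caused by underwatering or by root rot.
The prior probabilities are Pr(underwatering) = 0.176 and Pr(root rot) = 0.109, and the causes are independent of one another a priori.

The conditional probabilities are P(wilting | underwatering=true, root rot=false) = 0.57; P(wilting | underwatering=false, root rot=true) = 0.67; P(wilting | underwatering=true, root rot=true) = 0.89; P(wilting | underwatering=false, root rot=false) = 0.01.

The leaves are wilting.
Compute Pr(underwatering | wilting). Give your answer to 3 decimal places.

Weight on underwatering=true, given the evidence: 0.089385 + 0.017074 = 0.106459
The normalizing constant is 0.01·0.824·0.891 + 0.67·0.824·0.109 + 0.57·0.176·0.891 + 0.89·0.176·0.109 = 0.173978
Posterior = 0.106459 / 0.173978 ≈ 0.612

Pr(underwatering | wilting) ≈ 0.612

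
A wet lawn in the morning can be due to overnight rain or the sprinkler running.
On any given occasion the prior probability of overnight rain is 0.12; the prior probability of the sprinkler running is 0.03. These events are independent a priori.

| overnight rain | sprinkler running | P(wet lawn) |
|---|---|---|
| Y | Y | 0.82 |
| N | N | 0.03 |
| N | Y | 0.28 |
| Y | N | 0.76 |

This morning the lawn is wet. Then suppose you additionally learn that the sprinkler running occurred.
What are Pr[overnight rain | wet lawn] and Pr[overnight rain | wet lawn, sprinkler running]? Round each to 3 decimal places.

P(wet lawn) = 0.03·0.88·0.97 + 0.28·0.88·0.03 + 0.76·0.12·0.97 + 0.82·0.12·0.03 = 0.025608 + 0.007392 + 0.088464 + 0.002952 = 0.124416
The overnight rain-present share is 0.088464 + 0.002952 = 0.091416.
Hence the posterior is 0.091416/0.124416 ≈ 0.735.

Now also conditioning on sprinkler running=true:
Weight on overnight rain=true, given the evidence: 0.82·0.12 = 0.098400
Normalizer over all consistent configurations: 0.28·0.88 + 0.82·0.12 = 0.344800
P(overnight rain | wet lawn, sprinkler running) = 0.098400/0.344800 ≈ 0.285

Pr[overnight rain | wet lawn] ≈ 0.735; Pr[overnight rain | wet lawn, sprinkler running] ≈ 0.285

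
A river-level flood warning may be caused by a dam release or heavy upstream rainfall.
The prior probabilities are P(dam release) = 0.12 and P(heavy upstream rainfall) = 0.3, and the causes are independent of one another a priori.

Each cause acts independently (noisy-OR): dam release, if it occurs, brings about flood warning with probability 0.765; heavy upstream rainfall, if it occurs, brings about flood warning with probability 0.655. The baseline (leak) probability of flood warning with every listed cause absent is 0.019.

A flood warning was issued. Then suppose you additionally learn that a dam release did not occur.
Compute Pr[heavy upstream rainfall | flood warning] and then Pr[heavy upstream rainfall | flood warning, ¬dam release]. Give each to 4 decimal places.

Under noisy-OR, P(flood warning | causes) = 1 − (1−0.019)·∏(1−qᵢ) over the active causes.
Numerator (weight on configurations with heavy upstream rainfall): 0.174651 + 0.033137 = 0.207788
Denominator P(flood warning): 0.019*0.88*0.7 + 0.661555*0.88*0.3 + 0.769465*0.12*0.7 + 0.920465*0.12*0.3 = 0.284127
P(heavy upstream rainfall | flood warning) = 0.207788/0.284127 ≈ 0.7313

With the extra evidence:
P(flood warning | ¬dam release) = 0.019·0.7 + 0.661555·0.3 = 0.013300 + 0.198466 = 0.211766
Of this, 0.198466 comes from 0.661555·0.3 (the heavy upstream rainfall=true cases).
Hence the posterior is 0.198466/0.211766 ≈ 0.9372.

Pr[heavy upstream rainfall | flood warning] ≈ 0.7313; Pr[heavy upstream rainfall | flood warning, ¬dam release] ≈ 0.9372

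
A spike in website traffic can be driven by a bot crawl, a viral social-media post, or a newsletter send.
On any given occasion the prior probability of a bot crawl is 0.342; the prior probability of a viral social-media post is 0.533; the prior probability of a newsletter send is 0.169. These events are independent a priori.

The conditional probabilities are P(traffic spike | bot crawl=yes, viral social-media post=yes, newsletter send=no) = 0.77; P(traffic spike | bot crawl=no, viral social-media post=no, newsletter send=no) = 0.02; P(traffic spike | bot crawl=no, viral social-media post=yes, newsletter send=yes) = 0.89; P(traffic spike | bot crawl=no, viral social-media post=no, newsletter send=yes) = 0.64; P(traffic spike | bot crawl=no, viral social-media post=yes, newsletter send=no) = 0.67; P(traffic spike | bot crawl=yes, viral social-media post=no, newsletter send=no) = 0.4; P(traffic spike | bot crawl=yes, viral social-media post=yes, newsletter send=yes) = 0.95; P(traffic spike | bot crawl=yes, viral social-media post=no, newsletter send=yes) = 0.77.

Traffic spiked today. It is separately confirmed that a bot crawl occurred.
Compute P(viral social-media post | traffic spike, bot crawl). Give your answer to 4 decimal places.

P(viral social-media post | traffic spike, bot crawl) ≈ 0.6639

Enumerate the 4 (viral social-media post, newsletter send) configurations and weight by the priors:
  P(traffic spike | bot crawl) = 0.4*0.467*0.831 + 0.77*0.467*0.169 + 0.77*0.533*0.831 + 0.95*0.533*0.169
        = 0.155231 + 0.060771 + 0.341051 + 0.085573 = 0.642626
The terms with viral social-media post present sum to 0.426624, so
  P(viral social-media post | traffic spike, bot crawl) = 0.426624 / 0.642626 ≈ 0.6639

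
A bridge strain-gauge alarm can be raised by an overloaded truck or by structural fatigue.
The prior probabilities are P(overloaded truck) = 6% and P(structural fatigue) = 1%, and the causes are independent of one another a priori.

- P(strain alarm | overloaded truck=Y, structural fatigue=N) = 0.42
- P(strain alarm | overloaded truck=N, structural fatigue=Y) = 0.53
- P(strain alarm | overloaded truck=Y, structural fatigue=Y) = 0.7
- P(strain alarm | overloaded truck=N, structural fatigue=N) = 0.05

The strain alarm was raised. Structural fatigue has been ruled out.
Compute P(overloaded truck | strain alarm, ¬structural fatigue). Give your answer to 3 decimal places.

P(overloaded truck | strain alarm, ¬structural fatigue) ≈ 0.349

Sum P(strain alarm|·) weighted by the priors over both values of overloaded truck:
  P(strain alarm | ¬structural fatigue) = 0.05*0.94 + 0.42*0.06
        = 0.047000 + 0.025200 = 0.072200
The terms with overloaded truck present sum to 0.025200, so
  P(overloaded truck | strain alarm, ¬structural fatigue) = 0.025200 / 0.072200 ≈ 0.349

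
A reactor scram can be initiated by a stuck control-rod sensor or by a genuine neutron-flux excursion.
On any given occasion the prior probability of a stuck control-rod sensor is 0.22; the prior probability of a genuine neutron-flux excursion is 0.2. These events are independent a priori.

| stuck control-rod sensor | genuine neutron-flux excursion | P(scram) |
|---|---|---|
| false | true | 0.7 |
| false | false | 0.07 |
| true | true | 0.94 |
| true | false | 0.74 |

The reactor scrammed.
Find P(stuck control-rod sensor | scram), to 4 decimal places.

By total probability over the 4 (stuck control-rod sensor, genuine neutron-flux excursion) configurations:
  P(scram) = 0.07×0.78×0.8 + 0.7×0.78×0.2 + 0.74×0.22×0.8 + 0.94×0.22×0.2
        = 0.043680 + 0.109200 + 0.130240 + 0.041360 = 0.324480
Keeping only the stuck control-rod sensor-present terms gives 0.171600, so
  P(stuck control-rod sensor | scram) = 0.171600 / 0.324480 ≈ 0.5288

P(stuck control-rod sensor | scram) ≈ 0.5288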